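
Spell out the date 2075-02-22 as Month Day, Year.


ISO 2075-02-22 parses as year=2075, month=02, day=22
Month 2 -> February

February 22, 2075


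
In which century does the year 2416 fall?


Century = (year - 1) // 100 + 1
= (2416 - 1) // 100 + 1
= 2415 // 100 + 1
= 24 + 1

25th century


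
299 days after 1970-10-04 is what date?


Start: 1970-10-04, add 299 days
October 1970 has 31 days: 31 - 4 = 27 days to October 31 -> 272 left
November 1970 has 30 days -> 242 left
December 1970 has 31 days -> 211 left
January 1971 has 31 days -> 180 left
February 1971 has 28 days -> 152 left
March 1971 has 31 days -> 121 left
April 1971 has 30 days -> 91 left
May 1971 has 31 days -> 60 left
June 1971 has 30 days -> 30 left
July 1971: 30 <= 31 -> lands on July 30

Result: 1971-07-30


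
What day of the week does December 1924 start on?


Target: December 1, 1924
Anchor: Jan 1, 1924. With p = 1924 - 1 = 1923: (p + p//4 - p//100 + p//400) mod 7 = (1923 + 480 - 19 + 4) mod 7 = 2388 mod 7 = 1 -> Tuesday (Mon=0 ... Sun=6)
Days before December (Jan-Nov): 335 days
Weekday index = (1 + 335) mod 7 = 0

Monday


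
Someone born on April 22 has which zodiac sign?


Date: April 22
Conventional tropical zodiac dates: Taurus from April 20 onward; Gemini starts May 21
April 22 falls within the Taurus range

Taurus


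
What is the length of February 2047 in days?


February 2047 (leap year: no)

28 days


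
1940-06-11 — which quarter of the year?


Month: June (month 6)
Q1: Jan-Mar, Q2: Apr-Jun, Q3: Jul-Sep, Q4: Oct-Dec

Q2


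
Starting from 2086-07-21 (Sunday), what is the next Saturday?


Current: Sunday
Target: Saturday
Days ahead: 6

Next Saturday: 2086-07-27


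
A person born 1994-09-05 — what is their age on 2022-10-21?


Birth: 1994-09-05
Reference: 2022-10-21
Year difference: 2022 - 1994 = 28

28 years old


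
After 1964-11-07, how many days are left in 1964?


Day of year: 312 of 366
Remaining = 366 - 312

54 days


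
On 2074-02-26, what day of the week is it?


Date: February 26, 2074
Anchor: Jan 1, 2074. With p = 2074 - 1 = 2073: (p + p//4 - p//100 + p//400) mod 7 = (2073 + 518 - 20 + 5) mod 7 = 2576 mod 7 = 0 -> Monday (Mon=0 ... Sun=6)
Days before February (Jan): 31; offset = 31 + 26 - 1 = 56
Weekday index = (0 + 56) mod 7 = 0

Day of the week: Monday


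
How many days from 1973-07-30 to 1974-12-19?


From 1973-07-30 to 1974-12-19
1973-07-30: days before July = 31 + 28 + 31 + 30 + 31 + 30 = 181 (1973 is not a leap year); day of year = 181 + 30 = 211
1974-12-19: days before December = 31 + 28 + 31 + 30 + 31 + 30 + 31 + 31 + 30 + 31 + 30 = 334 (1974 is not a leap year); day of year = 334 + 19 = 353
Rest of 1973: 365 - 211 = 154
Total = 154 + 353 = 507

507 days


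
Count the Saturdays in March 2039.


March 2039 has 31 days
Anchor: Jan 1, 2039. With p = 2039 - 1 = 2038: (p + p//4 - p//100 + p//400) mod 7 = (2038 + 509 - 20 + 5) mod 7 = 2532 mod 7 = 5 -> Saturday (Mon=0 ... Sun=6)
Days before March (Jan-Feb): 59; March 1 index = (5 + 59) mod 7 = 1 -> Tuesday
First Saturday is March 5
Saturdays: 5, 12, 19, 26

4 Saturdays


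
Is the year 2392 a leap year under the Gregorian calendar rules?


Gregorian leap year rule: divisible by 4, but not by 100, unless also by 400.
2392 is divisible by 4 but not 100 -> leap year

Yes


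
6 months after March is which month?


March is month 3
3 + 6 = 9

September


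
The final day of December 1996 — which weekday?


December 1996 has 31 days
Anchor: Jan 1, 1996. With p = 1996 - 1 = 1995: (p + p//4 - p//100 + p//400) mod 7 = (1995 + 498 - 19 + 4) mod 7 = 2478 mod 7 = 0 -> Monday (Mon=0 ... Sun=6)
Days before December (Jan-Nov): 335; December 1 index = (0 + 335) mod 7 = 6 -> Sunday
Last day offset: 31 - 1 = 30 days
Weekday index = (6 + 30) mod 7 = 1

Tuesday, December 31


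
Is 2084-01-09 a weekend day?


Anchor: Jan 1, 2084. With p = 2084 - 1 = 2083: (p + p//4 - p//100 + p//400) mod 7 = (2083 + 520 - 20 + 5) mod 7 = 2588 mod 7 = 5 -> Saturday (Mon=0 ... Sun=6)
Day of year: 9; offset = 8
Weekday index = (5 + 8) mod 7 = 6 -> Sunday
Weekend days: Saturday, Sunday

Yes


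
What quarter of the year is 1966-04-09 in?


Month: April (month 4)
Q1: Jan-Mar, Q2: Apr-Jun, Q3: Jul-Sep, Q4: Oct-Dec

Q2


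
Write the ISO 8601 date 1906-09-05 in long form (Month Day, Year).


ISO 1906-09-05 parses as year=1906, month=09, day=05
Month 9 -> September

September 5, 1906


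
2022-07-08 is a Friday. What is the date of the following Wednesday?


Current: Friday
Target: Wednesday
Days ahead: 5

Next Wednesday: 2022-07-13


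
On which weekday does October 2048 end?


October 2048 has 31 days
Anchor: Jan 1, 2048. With p = 2048 - 1 = 2047: (p + p//4 - p//100 + p//400) mod 7 = (2047 + 511 - 20 + 5) mod 7 = 2543 mod 7 = 2 -> Wednesday (Mon=0 ... Sun=6)
Days before October (Jan-Sep): 274; October 1 index = (2 + 274) mod 7 = 3 -> Thursday
Last day offset: 31 - 1 = 30 days
Weekday index = (3 + 30) mod 7 = 5

Saturday, October 31


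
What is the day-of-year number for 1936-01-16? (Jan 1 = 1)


Date: January 16, 1936
No months before January
Plus 16 days in January

Day of year: 16


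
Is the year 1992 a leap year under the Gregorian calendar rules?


Gregorian leap year rule: divisible by 4, but not by 100, unless also by 400.
1992 is divisible by 4 but not 100 -> leap year

Yes


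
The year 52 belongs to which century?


Century = (year - 1) // 100 + 1
= (52 - 1) // 100 + 1
= 51 // 100 + 1
= 0 + 1

1st century


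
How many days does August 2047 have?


August 2047

31 days


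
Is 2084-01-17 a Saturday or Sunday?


Anchor: Jan 1, 2084. With p = 2084 - 1 = 2083: (p + p//4 - p//100 + p//400) mod 7 = (2083 + 520 - 20 + 5) mod 7 = 2588 mod 7 = 5 -> Saturday (Mon=0 ... Sun=6)
Day of year: 17; offset = 16
Weekday index = (5 + 16) mod 7 = 0 -> Monday
Weekend days: Saturday, Sunday

No


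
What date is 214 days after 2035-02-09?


Start: 2035-02-09, add 214 days
February 2035 has 28 days: 28 - 9 = 19 days to February 28 -> 195 left
March 2035 has 31 days -> 164 left
April 2035 has 30 days -> 134 left
May 2035 has 31 days -> 103 left
June 2035 has 30 days -> 73 left
July 2035 has 31 days -> 42 left
August 2035 has 31 days -> 11 left
September 2035: 11 <= 30 -> lands on September 11

Result: 2035-09-11


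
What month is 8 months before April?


April is month 4
4 - 8 = -4; wrap: -4 + 12 = 8

August


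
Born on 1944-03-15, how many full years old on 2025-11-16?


Birth: 1944-03-15
Reference: 2025-11-16
Year difference: 2025 - 1944 = 81

81 years old


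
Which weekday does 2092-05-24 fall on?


Date: May 24, 2092
Anchor: Jan 1, 2092. With p = 2092 - 1 = 2091: (p + p//4 - p//100 + p//400) mod 7 = (2091 + 522 - 20 + 5) mod 7 = 2598 mod 7 = 1 -> Tuesday (Mon=0 ... Sun=6)
Days before May (Jan-Apr): 121; offset = 121 + 24 - 1 = 144
Weekday index = (1 + 144) mod 7 = 5

Day of the week: Saturday


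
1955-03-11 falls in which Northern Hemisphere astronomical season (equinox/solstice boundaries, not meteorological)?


Date: March 11
Astronomical Winter (approx.; exact equinox/solstice day varies by year): December 21 to March 19
March 11 falls within the Winter window

Winter


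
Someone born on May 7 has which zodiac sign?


Date: May 7
Conventional tropical zodiac dates: Taurus from April 20 onward; Gemini starts May 21
May 7 falls within the Taurus range

Taurus


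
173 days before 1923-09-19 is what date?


Start: 1923-09-19, subtract 173 days
Back 19 days from September 19 reaches August 31, 1923 -> 154 left
August 1923 has 31 days -> back to July 31, 1923 -> 123 left
July 1923 has 31 days -> back to June 30, 1923 -> 92 left
June 1923 has 30 days -> back to May 31, 1923 -> 62 left
May 1923 has 31 days -> back to April 30, 1923 -> 31 left
April 1923 has 30 days -> back to March 31, 1923 -> 1 left
March 1923: 31 - 1 = 30 -> lands on March 30

Result: 1923-03-30


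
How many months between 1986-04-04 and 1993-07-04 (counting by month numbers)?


From April 1986 to July 1993
7 years * 12 = 84 months, plus 3 months = 87

87 months


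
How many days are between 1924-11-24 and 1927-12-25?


From 1924-11-24 to 1927-12-25
1924-11-24: days before November = 31 + 29 + 31 + 30 + 31 + 30 + 31 + 31 + 30 + 31 = 305 (1924 is a leap year); day of year = 305 + 24 = 329
1927-12-25: days before December = 31 + 28 + 31 + 30 + 31 + 30 + 31 + 31 + 30 + 31 + 30 = 334 (1927 is not a leap year); day of year = 334 + 25 = 359
Rest of 1924: 366 - 329 = 37
Full years 1925 (365), 1926 (365): 730
Total = 37 + 730 + 359 = 1126

1126 days


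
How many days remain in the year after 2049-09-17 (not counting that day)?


Day of year: 260 of 365
Remaining = 365 - 260

105 days


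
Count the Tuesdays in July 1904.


July 1904 has 31 days
Anchor: Jan 1, 1904. With p = 1904 - 1 = 1903: (p + p//4 - p//100 + p//400) mod 7 = (1903 + 475 - 19 + 4) mod 7 = 2363 mod 7 = 4 -> Friday (Mon=0 ... Sun=6)
Days before July (Jan-Jun): 182; July 1 index = (4 + 182) mod 7 = 4 -> Friday
First Tuesday is July 5
Tuesdays: 5, 12, 19, 26

4 Tuesdays


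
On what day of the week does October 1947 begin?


Target: October 1, 1947
Anchor: Jan 1, 1947. With p = 1947 - 1 = 1946: (p + p//4 - p//100 + p//400) mod 7 = (1946 + 486 - 19 + 4) mod 7 = 2417 mod 7 = 2 -> Wednesday (Mon=0 ... Sun=6)
Days before October (Jan-Sep): 273 days
Weekday index = (2 + 273) mod 7 = 2

Wednesday


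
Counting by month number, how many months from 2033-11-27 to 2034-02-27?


From November 2033 to February 2034
1 year * 12 = 12 months, minus 9 months = 3

3 months


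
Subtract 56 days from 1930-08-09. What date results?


Start: 1930-08-09, subtract 56 days
Back 9 days from August 9 reaches July 31, 1930 -> 47 left
July 1930 has 31 days -> back to June 30, 1930 -> 16 left
June 1930: 30 - 16 = 14 -> lands on June 14

Result: 1930-06-14


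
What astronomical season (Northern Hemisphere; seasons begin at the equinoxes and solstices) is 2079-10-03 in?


Date: October 3
Astronomical Autumn (approx.; exact equinox/solstice day varies by year): September 22 to December 20
October 3 falls within the Autumn window

Autumn


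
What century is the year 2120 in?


Century = (year - 1) // 100 + 1
= (2120 - 1) // 100 + 1
= 2119 // 100 + 1
= 21 + 1

22nd century


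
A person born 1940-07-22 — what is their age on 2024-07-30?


Birth: 1940-07-22
Reference: 2024-07-30
Year difference: 2024 - 1940 = 84

84 years old


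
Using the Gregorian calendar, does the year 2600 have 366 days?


Gregorian leap year rule: divisible by 4, but not by 100, unless also by 400.
2600 is divisible by 100 but not 400 -> not a leap year

No


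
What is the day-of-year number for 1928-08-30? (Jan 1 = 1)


Date: August 30, 1928
Days in months 1 through 7: 213
Plus 30 days in August

Day of year: 243


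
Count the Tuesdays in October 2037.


October 2037 has 31 days
Anchor: Jan 1, 2037. With p = 2037 - 1 = 2036: (p + p//4 - p//100 + p//400) mod 7 = (2036 + 509 - 20 + 5) mod 7 = 2530 mod 7 = 3 -> Thursday (Mon=0 ... Sun=6)
Days before October (Jan-Sep): 273; October 1 index = (3 + 273) mod 7 = 3 -> Thursday
First Tuesday is October 6
Tuesdays: 6, 13, 20, 27

4 Tuesdays


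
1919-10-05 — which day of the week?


Date: October 5, 1919
Anchor: Jan 1, 1919. With p = 1919 - 1 = 1918: (p + p//4 - p//100 + p//400) mod 7 = (1918 + 479 - 19 + 4) mod 7 = 2382 mod 7 = 2 -> Wednesday (Mon=0 ... Sun=6)
Days before October (Jan-Sep): 273; offset = 273 + 5 - 1 = 277
Weekday index = (2 + 277) mod 7 = 6

Day of the week: Sunday


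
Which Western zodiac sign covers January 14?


Date: January 14
Conventional tropical zodiac dates: Capricorn from December 22 onward; Aquarius starts January 20
January 14 falls within the Capricorn range

Capricorn


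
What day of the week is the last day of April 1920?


April 1920 has 30 days
Anchor: Jan 1, 1920. With p = 1920 - 1 = 1919: (p + p//4 - p//100 + p//400) mod 7 = (1919 + 479 - 19 + 4) mod 7 = 2383 mod 7 = 3 -> Thursday (Mon=0 ... Sun=6)
Days before April (Jan-Mar): 91; April 1 index = (3 + 91) mod 7 = 3 -> Thursday
Last day offset: 30 - 1 = 29 days
Weekday index = (3 + 29) mod 7 = 4

Friday, April 30


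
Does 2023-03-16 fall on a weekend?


Anchor: Jan 1, 2023. With p = 2023 - 1 = 2022: (p + p//4 - p//100 + p//400) mod 7 = (2022 + 505 - 20 + 5) mod 7 = 2512 mod 7 = 6 -> Sunday (Mon=0 ... Sun=6)
Day of year: 75; offset = 74
Weekday index = (6 + 74) mod 7 = 3 -> Thursday
Weekend days: Saturday, Sunday

No


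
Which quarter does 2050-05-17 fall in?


Month: May (month 5)
Q1: Jan-Mar, Q2: Apr-Jun, Q3: Jul-Sep, Q4: Oct-Dec

Q2


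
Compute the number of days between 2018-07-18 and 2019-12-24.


From 2018-07-18 to 2019-12-24
2018-07-18: days before July = 31 + 28 + 31 + 30 + 31 + 30 = 181 (2018 is not a leap year); day of year = 181 + 18 = 199
2019-12-24: days before December = 31 + 28 + 31 + 30 + 31 + 30 + 31 + 31 + 30 + 31 + 30 = 334 (2019 is not a leap year); day of year = 334 + 24 = 358
Rest of 2018: 365 - 199 = 166
Total = 166 + 358 = 524

524 days


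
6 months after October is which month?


October is month 10
10 + 6 = 16; wrap: 16 - 12 = 4

April


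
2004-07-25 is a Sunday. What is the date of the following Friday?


Current: Sunday
Target: Friday
Days ahead: 5

Next Friday: 2004-07-30


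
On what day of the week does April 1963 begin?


Target: April 1, 1963
Anchor: Jan 1, 1963. With p = 1963 - 1 = 1962: (p + p//4 - p//100 + p//400) mod 7 = (1962 + 490 - 19 + 4) mod 7 = 2437 mod 7 = 1 -> Tuesday (Mon=0 ... Sun=6)
Days before April (Jan-Mar): 90 days
Weekday index = (1 + 90) mod 7 = 0

Monday


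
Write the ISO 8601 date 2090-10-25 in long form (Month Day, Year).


ISO 2090-10-25 parses as year=2090, month=10, day=25
Month 10 -> October

October 25, 2090


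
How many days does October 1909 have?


October 1909

31 days


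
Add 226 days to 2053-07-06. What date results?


Start: 2053-07-06, add 226 days
July 2053 has 31 days: 31 - 6 = 25 days to July 31 -> 201 left
August 2053 has 31 days -> 170 left
September 2053 has 30 days -> 140 left
October 2053 has 31 days -> 109 left
November 2053 has 30 days -> 79 left
December 2053 has 31 days -> 48 left
January 2054 has 31 days -> 17 left
February 2054: 17 <= 28 -> lands on February 17

Result: 2054-02-17


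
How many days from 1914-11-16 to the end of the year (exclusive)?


Day of year: 320 of 365
Remaining = 365 - 320

45 days


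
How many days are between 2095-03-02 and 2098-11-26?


From 2095-03-02 to 2098-11-26
2095-03-02: days before March = 31 + 28 = 59 (2095 is not a leap year); day of year = 59 + 2 = 61
2098-11-26: days before November = 31 + 28 + 31 + 30 + 31 + 30 + 31 + 31 + 30 + 31 = 304 (2098 is not a leap year); day of year = 304 + 26 = 330
Rest of 2095: 365 - 61 = 304
Full years 2096 (366), 2097 (365): 731
Total = 304 + 731 + 330 = 1365

1365 days


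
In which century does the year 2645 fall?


Century = (year - 1) // 100 + 1
= (2645 - 1) // 100 + 1
= 2644 // 100 + 1
= 26 + 1

27th century


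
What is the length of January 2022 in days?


January 2022

31 days


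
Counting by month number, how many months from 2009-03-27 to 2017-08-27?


From March 2009 to August 2017
8 years * 12 = 96 months, plus 5 months = 101

101 months


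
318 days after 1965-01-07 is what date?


Start: 1965-01-07, add 318 days
January 1965 has 31 days: 31 - 7 = 24 days to January 31 -> 294 left
February 1965 has 28 days -> 266 left
March 1965 has 31 days -> 235 left
April 1965 has 30 days -> 205 left
May 1965 has 31 days -> 174 left
June 1965 has 30 days -> 144 left
July 1965 has 31 days -> 113 left
August 1965 has 31 days -> 82 left
September 1965 has 30 days -> 52 left
October 1965 has 31 days -> 21 left
November 1965: 21 <= 30 -> lands on November 21

Result: 1965-11-21


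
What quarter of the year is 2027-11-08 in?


Month: November (month 11)
Q1: Jan-Mar, Q2: Apr-Jun, Q3: Jul-Sep, Q4: Oct-Dec

Q4


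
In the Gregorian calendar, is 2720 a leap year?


Gregorian leap year rule: divisible by 4, but not by 100, unless also by 400.
2720 is divisible by 4 but not 100 -> leap year

Yes


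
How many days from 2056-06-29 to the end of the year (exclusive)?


Day of year: 181 of 366
Remaining = 366 - 181

185 days


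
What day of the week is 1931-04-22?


Date: April 22, 1931
Anchor: Jan 1, 1931. With p = 1931 - 1 = 1930: (p + p//4 - p//100 + p//400) mod 7 = (1930 + 482 - 19 + 4) mod 7 = 2397 mod 7 = 3 -> Thursday (Mon=0 ... Sun=6)
Days before April (Jan-Mar): 90; offset = 90 + 22 - 1 = 111
Weekday index = (3 + 111) mod 7 = 2

Day of the week: Wednesday


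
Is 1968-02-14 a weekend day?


Anchor: Jan 1, 1968. With p = 1968 - 1 = 1967: (p + p//4 - p//100 + p//400) mod 7 = (1967 + 491 - 19 + 4) mod 7 = 2443 mod 7 = 0 -> Monday (Mon=0 ... Sun=6)
Day of year: 45; offset = 44
Weekday index = (0 + 44) mod 7 = 2 -> Wednesday
Weekend days: Saturday, Sunday

No


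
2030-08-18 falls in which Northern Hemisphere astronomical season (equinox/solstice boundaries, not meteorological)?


Date: August 18
Astronomical Summer (approx.; exact equinox/solstice day varies by year): June 21 to September 21
August 18 falls within the Summer window

Summer


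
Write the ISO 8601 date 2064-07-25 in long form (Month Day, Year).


ISO 2064-07-25 parses as year=2064, month=07, day=25
Month 7 -> July

July 25, 2064


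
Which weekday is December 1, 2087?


Target: December 1, 2087
Anchor: Jan 1, 2087. With p = 2087 - 1 = 2086: (p + p//4 - p//100 + p//400) mod 7 = (2086 + 521 - 20 + 5) mod 7 = 2592 mod 7 = 2 -> Wednesday (Mon=0 ... Sun=6)
Days before December (Jan-Nov): 334 days
Weekday index = (2 + 334) mod 7 = 0

Monday


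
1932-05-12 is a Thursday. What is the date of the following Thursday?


Current: Thursday
Target: Thursday
Days ahead: 7

Next Thursday: 1932-05-19


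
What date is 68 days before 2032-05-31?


Start: 2032-05-31, subtract 68 days
Back 31 days from May 31 reaches April 30, 2032 -> 37 left
April 2032 has 30 days -> back to March 31, 2032 -> 7 left
March 2032: 31 - 7 = 24 -> lands on March 24

Result: 2032-03-24


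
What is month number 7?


Month 7 of 12

July


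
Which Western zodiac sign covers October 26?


Date: October 26
Conventional tropical zodiac dates: Scorpio from October 23 onward; Sagittarius starts November 22
October 26 falls within the Scorpio range

Scorpio


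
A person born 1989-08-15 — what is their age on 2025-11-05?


Birth: 1989-08-15
Reference: 2025-11-05
Year difference: 2025 - 1989 = 36

36 years old


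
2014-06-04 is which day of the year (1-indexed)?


Date: June 4, 2014
Days in months 1 through 5: 151
Plus 4 days in June

Day of year: 155


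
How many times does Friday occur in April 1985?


April 1985 has 30 days
Anchor: Jan 1, 1985. With p = 1985 - 1 = 1984: (p + p//4 - p//100 + p//400) mod 7 = (1984 + 496 - 19 + 4) mod 7 = 2465 mod 7 = 1 -> Tuesday (Mon=0 ... Sun=6)
Days before April (Jan-Mar): 90; April 1 index = (1 + 90) mod 7 = 0 -> Monday
First Friday is April 5
Fridays: 5, 12, 19, 26

4 Fridays


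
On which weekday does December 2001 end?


December 2001 has 31 days
Anchor: Jan 1, 2001. With p = 2001 - 1 = 2000: (p + p//4 - p//100 + p//400) mod 7 = (2000 + 500 - 20 + 5) mod 7 = 2485 mod 7 = 0 -> Monday (Mon=0 ... Sun=6)
Days before December (Jan-Nov): 334; December 1 index = (0 + 334) mod 7 = 5 -> Saturday
Last day offset: 31 - 1 = 30 days
Weekday index = (5 + 30) mod 7 = 0

Monday, December 31


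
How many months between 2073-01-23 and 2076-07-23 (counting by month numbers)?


From January 2073 to July 2076
3 years * 12 = 36 months, plus 6 months = 42

42 months


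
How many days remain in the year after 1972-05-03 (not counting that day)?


Day of year: 124 of 366
Remaining = 366 - 124

242 days


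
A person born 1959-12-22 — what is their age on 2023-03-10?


Birth: 1959-12-22
Reference: 2023-03-10
Year difference: 2023 - 1959 = 64
Birthday not yet reached in 2023, subtract 1

63 years old


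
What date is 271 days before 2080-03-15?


Start: 2080-03-15, subtract 271 days
Back 15 days from March 15 reaches February 29, 2080 -> 256 left
February 2080 has 29 days -> back to January 31, 2080 -> 227 left
January 2080 has 31 days -> back to December 31, 2079 -> 196 left
December 2079 has 31 days -> back to November 30, 2079 -> 165 left
November 2079 has 30 days -> back to October 31, 2079 -> 135 left
October 2079 has 31 days -> back to September 30, 2079 -> 104 left
September 2079 has 30 days -> back to August 31, 2079 -> 74 left
August 2079 has 31 days -> back to July 31, 2079 -> 43 left
July 2079 has 31 days -> back to June 30, 2079 -> 12 left
June 2079: 30 - 12 = 18 -> lands on June 18

Result: 2079-06-18


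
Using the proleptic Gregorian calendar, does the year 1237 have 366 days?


Gregorian leap year rule: divisible by 4, but not by 100, unless also by 400.
1237 is not divisible by 4 -> not a leap year

No


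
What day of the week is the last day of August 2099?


August 2099 has 31 days
Anchor: Jan 1, 2099. With p = 2099 - 1 = 2098: (p + p//4 - p//100 + p//400) mod 7 = (2098 + 524 - 20 + 5) mod 7 = 2607 mod 7 = 3 -> Thursday (Mon=0 ... Sun=6)
Days before August (Jan-Jul): 212; August 1 index = (3 + 212) mod 7 = 5 -> Saturday
Last day offset: 31 - 1 = 30 days
Weekday index = (5 + 30) mod 7 = 0

Monday, August 31


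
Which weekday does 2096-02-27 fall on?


Date: February 27, 2096
Anchor: Jan 1, 2096. With p = 2096 - 1 = 2095: (p + p//4 - p//100 + p//400) mod 7 = (2095 + 523 - 20 + 5) mod 7 = 2603 mod 7 = 6 -> Sunday (Mon=0 ... Sun=6)
Days before February (Jan): 31; offset = 31 + 27 - 1 = 57
Weekday index = (6 + 57) mod 7 = 0

Day of the week: Monday


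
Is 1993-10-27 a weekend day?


Anchor: Jan 1, 1993. With p = 1993 - 1 = 1992: (p + p//4 - p//100 + p//400) mod 7 = (1992 + 498 - 19 + 4) mod 7 = 2475 mod 7 = 4 -> Friday (Mon=0 ... Sun=6)
Day of year: 300; offset = 299
Weekday index = (4 + 299) mod 7 = 2 -> Wednesday
Weekend days: Saturday, Sunday

No


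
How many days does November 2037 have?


November 2037

30 days


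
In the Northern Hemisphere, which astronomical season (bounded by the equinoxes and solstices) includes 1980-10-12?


Date: October 12
Astronomical Autumn (approx.; exact equinox/solstice day varies by year): September 22 to December 20
October 12 falls within the Autumn window

Autumn


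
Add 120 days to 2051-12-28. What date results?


Start: 2051-12-28, add 120 days
December 2051 has 31 days: 31 - 28 = 3 days to December 31 -> 117 left
January 2052 has 31 days -> 86 left
February 2052 has 29 days -> 57 left
March 2052 has 31 days -> 26 left
April 2052: 26 <= 30 -> lands on April 26

Result: 2052-04-26


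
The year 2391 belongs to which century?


Century = (year - 1) // 100 + 1
= (2391 - 1) // 100 + 1
= 2390 // 100 + 1
= 23 + 1

24th century


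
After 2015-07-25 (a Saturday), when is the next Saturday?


Current: Saturday
Target: Saturday
Days ahead: 7

Next Saturday: 2015-08-01


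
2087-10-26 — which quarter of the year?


Month: October (month 10)
Q1: Jan-Mar, Q2: Apr-Jun, Q3: Jul-Sep, Q4: Oct-Dec

Q4


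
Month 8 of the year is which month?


Month 8 of 12

August


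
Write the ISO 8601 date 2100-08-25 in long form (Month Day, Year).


ISO 2100-08-25 parses as year=2100, month=08, day=25
Month 8 -> August

August 25, 2100


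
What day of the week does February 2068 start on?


Target: February 1, 2068
Anchor: Jan 1, 2068. With p = 2068 - 1 = 2067: (p + p//4 - p//100 + p//400) mod 7 = (2067 + 516 - 20 + 5) mod 7 = 2568 mod 7 = 6 -> Sunday (Mon=0 ... Sun=6)
Days before February (Jan): 31 days
Weekday index = (6 + 31) mod 7 = 2

Wednesday


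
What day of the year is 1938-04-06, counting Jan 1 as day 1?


Date: April 6, 1938
Days in months 1 through 3: 90
Plus 6 days in April

Day of year: 96


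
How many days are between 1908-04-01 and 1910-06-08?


From 1908-04-01 to 1910-06-08
1908-04-01: days before April = 31 + 29 + 31 = 91 (1908 is a leap year); day of year = 91 + 1 = 92
1910-06-08: days before June = 31 + 28 + 31 + 30 + 31 = 151 (1910 is not a leap year); day of year = 151 + 8 = 159
Rest of 1908: 366 - 92 = 274
Full years 1909 (365): 365
Total = 274 + 365 + 159 = 798

798 days


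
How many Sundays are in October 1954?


October 1954 has 31 days
Anchor: Jan 1, 1954. With p = 1954 - 1 = 1953: (p + p//4 - p//100 + p//400) mod 7 = (1953 + 488 - 19 + 4) mod 7 = 2426 mod 7 = 4 -> Friday (Mon=0 ... Sun=6)
Days before October (Jan-Sep): 273; October 1 index = (4 + 273) mod 7 = 4 -> Friday
First Sunday is October 3
Sundays: 3, 10, 17, 24, 31

5 Sundays


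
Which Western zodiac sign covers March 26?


Date: March 26
Conventional tropical zodiac dates: Aries from March 21 onward; Taurus starts April 20
March 26 falls within the Aries range

Aries


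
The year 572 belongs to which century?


Century = (year - 1) // 100 + 1
= (572 - 1) // 100 + 1
= 571 // 100 + 1
= 5 + 1

6th century


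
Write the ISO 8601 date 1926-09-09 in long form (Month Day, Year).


ISO 1926-09-09 parses as year=1926, month=09, day=09
Month 9 -> September

September 9, 1926


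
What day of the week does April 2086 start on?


Target: April 1, 2086
Anchor: Jan 1, 2086. With p = 2086 - 1 = 2085: (p + p//4 - p//100 + p//400) mod 7 = (2085 + 521 - 20 + 5) mod 7 = 2591 mod 7 = 1 -> Tuesday (Mon=0 ... Sun=6)
Days before April (Jan-Mar): 90 days
Weekday index = (1 + 90) mod 7 = 0

Monday


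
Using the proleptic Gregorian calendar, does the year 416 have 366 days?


Gregorian leap year rule: divisible by 4, but not by 100, unless also by 400.
416 is divisible by 4 but not 100 -> leap year

Yes


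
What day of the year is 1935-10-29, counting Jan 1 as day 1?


Date: October 29, 1935
Days in months 1 through 9: 273
Plus 29 days in October

Day of year: 302


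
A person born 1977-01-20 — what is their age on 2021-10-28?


Birth: 1977-01-20
Reference: 2021-10-28
Year difference: 2021 - 1977 = 44

44 years old


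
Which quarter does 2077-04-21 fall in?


Month: April (month 4)
Q1: Jan-Mar, Q2: Apr-Jun, Q3: Jul-Sep, Q4: Oct-Dec

Q2


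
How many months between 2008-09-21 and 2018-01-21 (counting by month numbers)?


From September 2008 to January 2018
10 years * 12 = 120 months, minus 8 months = 112

112 months


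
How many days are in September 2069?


September 2069

30 days


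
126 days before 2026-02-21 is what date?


Start: 2026-02-21, subtract 126 days
Back 21 days from February 21 reaches January 31, 2026 -> 105 left
January 2026 has 31 days -> back to December 31, 2025 -> 74 left
December 2025 has 31 days -> back to November 30, 2025 -> 43 left
November 2025 has 30 days -> back to October 31, 2025 -> 13 left
October 2025: 31 - 13 = 18 -> lands on October 18

Result: 2025-10-18


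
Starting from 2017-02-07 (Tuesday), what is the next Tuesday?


Current: Tuesday
Target: Tuesday
Days ahead: 7

Next Tuesday: 2017-02-14


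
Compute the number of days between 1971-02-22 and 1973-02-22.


From 1971-02-22 to 1973-02-22
1971-02-22: days before February = 31; day of year = 31 + 22 = 53
1973-02-22: days before February = 31; day of year = 31 + 22 = 53
Rest of 1971: 365 - 53 = 312
Full years 1972 (366): 366
Total = 312 + 366 + 53 = 731

731 days


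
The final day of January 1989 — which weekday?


January 1989 has 31 days
Anchor: Jan 1, 1989. With p = 1989 - 1 = 1988: (p + p//4 - p//100 + p//400) mod 7 = (1988 + 497 - 19 + 4) mod 7 = 2470 mod 7 = 6 -> Sunday (Mon=0 ... Sun=6)
January 1 is the anchor itself -> Sunday
Last day offset: 31 - 1 = 30 days
Weekday index = (6 + 30) mod 7 = 1

Tuesday, January 31


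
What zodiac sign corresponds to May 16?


Date: May 16
Conventional tropical zodiac dates: Taurus from April 20 onward; Gemini starts May 21
May 16 falls within the Taurus range

Taurus


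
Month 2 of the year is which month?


Month 2 of 12

February


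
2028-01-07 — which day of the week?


Date: January 7, 2028
Anchor: Jan 1, 2028. With p = 2028 - 1 = 2027: (p + p//4 - p//100 + p//400) mod 7 = (2027 + 506 - 20 + 5) mod 7 = 2518 mod 7 = 5 -> Saturday (Mon=0 ... Sun=6)
Days into year = 7 - 1 = 6
Weekday index = (5 + 6) mod 7 = 4

Day of the week: Friday


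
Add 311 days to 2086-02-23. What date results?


Start: 2086-02-23, add 311 days
February 2086 has 28 days: 28 - 23 = 5 days to February 28 -> 306 left
March 2086 has 31 days -> 275 left
April 2086 has 30 days -> 245 left
May 2086 has 31 days -> 214 left
June 2086 has 30 days -> 184 left
July 2086 has 31 days -> 153 left
August 2086 has 31 days -> 122 left
September 2086 has 30 days -> 92 left
October 2086 has 31 days -> 61 left
November 2086 has 30 days -> 31 left
December 2086: 31 <= 31 -> lands on December 31

Result: 2086-12-31


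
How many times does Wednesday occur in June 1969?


June 1969 has 30 days
Anchor: Jan 1, 1969. With p = 1969 - 1 = 1968: (p + p//4 - p//100 + p//400) mod 7 = (1968 + 492 - 19 + 4) mod 7 = 2445 mod 7 = 2 -> Wednesday (Mon=0 ... Sun=6)
Days before June (Jan-May): 151; June 1 index = (2 + 151) mod 7 = 6 -> Sunday
First Wednesday is June 4
Wednesdays: 4, 11, 18, 25

4 Wednesdays


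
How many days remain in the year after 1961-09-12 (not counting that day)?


Day of year: 255 of 365
Remaining = 365 - 255

110 days


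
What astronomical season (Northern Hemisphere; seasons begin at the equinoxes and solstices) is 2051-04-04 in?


Date: April 4
Astronomical Spring (approx.; exact equinox/solstice day varies by year): March 20 to June 20
April 4 falls within the Spring window

Spring


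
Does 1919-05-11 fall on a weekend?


Anchor: Jan 1, 1919. With p = 1919 - 1 = 1918: (p + p//4 - p//100 + p//400) mod 7 = (1918 + 479 - 19 + 4) mod 7 = 2382 mod 7 = 2 -> Wednesday (Mon=0 ... Sun=6)
Day of year: 131; offset = 130
Weekday index = (2 + 130) mod 7 = 6 -> Sunday
Weekend days: Saturday, Sunday

Yes


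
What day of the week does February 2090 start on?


Target: February 1, 2090
Anchor: Jan 1, 2090. With p = 2090 - 1 = 2089: (p + p//4 - p//100 + p//400) mod 7 = (2089 + 522 - 20 + 5) mod 7 = 2596 mod 7 = 6 -> Sunday (Mon=0 ... Sun=6)
Days before February (Jan): 31 days
Weekday index = (6 + 31) mod 7 = 2

Wednesday


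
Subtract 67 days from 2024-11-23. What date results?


Start: 2024-11-23, subtract 67 days
Back 23 days from November 23 reaches October 31, 2024 -> 44 left
October 2024 has 31 days -> back to September 30, 2024 -> 13 left
September 2024: 30 - 13 = 17 -> lands on September 17

Result: 2024-09-17


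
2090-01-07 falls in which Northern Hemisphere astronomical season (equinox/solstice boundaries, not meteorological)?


Date: January 7
Astronomical Winter (approx.; exact equinox/solstice day varies by year): December 21 to March 19
January 7 falls within the Winter window

Winter


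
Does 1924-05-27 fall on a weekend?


Anchor: Jan 1, 1924. With p = 1924 - 1 = 1923: (p + p//4 - p//100 + p//400) mod 7 = (1923 + 480 - 19 + 4) mod 7 = 2388 mod 7 = 1 -> Tuesday (Mon=0 ... Sun=6)
Day of year: 148; offset = 147
Weekday index = (1 + 147) mod 7 = 1 -> Tuesday
Weekend days: Saturday, Sunday

No


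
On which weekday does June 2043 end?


June 2043 has 30 days
Anchor: Jan 1, 2043. With p = 2043 - 1 = 2042: (p + p//4 - p//100 + p//400) mod 7 = (2042 + 510 - 20 + 5) mod 7 = 2537 mod 7 = 3 -> Thursday (Mon=0 ... Sun=6)
Days before June (Jan-May): 151; June 1 index = (3 + 151) mod 7 = 0 -> Monday
Last day offset: 30 - 1 = 29 days
Weekday index = (0 + 29) mod 7 = 1

Tuesday, June 30


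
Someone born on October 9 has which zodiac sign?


Date: October 9
Conventional tropical zodiac dates: Libra from September 23 onward; Scorpio starts October 23
October 9 falls within the Libra range

Libra


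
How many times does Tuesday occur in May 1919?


May 1919 has 31 days
Anchor: Jan 1, 1919. With p = 1919 - 1 = 1918: (p + p//4 - p//100 + p//400) mod 7 = (1918 + 479 - 19 + 4) mod 7 = 2382 mod 7 = 2 -> Wednesday (Mon=0 ... Sun=6)
Days before May (Jan-Apr): 120; May 1 index = (2 + 120) mod 7 = 3 -> Thursday
First Tuesday is May 6
Tuesdays: 6, 13, 20, 27

4 Tuesdays


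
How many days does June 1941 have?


June 1941

30 days


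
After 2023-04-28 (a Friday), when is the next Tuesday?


Current: Friday
Target: Tuesday
Days ahead: 4

Next Tuesday: 2023-05-02


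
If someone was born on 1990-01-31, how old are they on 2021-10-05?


Birth: 1990-01-31
Reference: 2021-10-05
Year difference: 2021 - 1990 = 31

31 years old


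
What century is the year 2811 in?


Century = (year - 1) // 100 + 1
= (2811 - 1) // 100 + 1
= 2810 // 100 + 1
= 28 + 1

29th century


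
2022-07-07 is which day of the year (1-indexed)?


Date: July 7, 2022
Days in months 1 through 6: 181
Plus 7 days in July

Day of year: 188


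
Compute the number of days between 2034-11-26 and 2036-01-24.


From 2034-11-26 to 2036-01-24
2034-11-26: days before November = 31 + 28 + 31 + 30 + 31 + 30 + 31 + 31 + 30 + 31 = 304 (2034 is not a leap year); day of year = 304 + 26 = 330
2036-01-24: day of year = 24
Rest of 2034: 365 - 330 = 35
Full years 2035 (365): 365
Total = 35 + 365 + 24 = 424

424 days


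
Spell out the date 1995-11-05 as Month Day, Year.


ISO 1995-11-05 parses as year=1995, month=11, day=05
Month 11 -> November

November 5, 1995


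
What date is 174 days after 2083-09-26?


Start: 2083-09-26, add 174 days
September 2083 has 30 days: 30 - 26 = 4 days to September 30 -> 170 left
October 2083 has 31 days -> 139 left
November 2083 has 30 days -> 109 left
December 2083 has 31 days -> 78 left
January 2084 has 31 days -> 47 left
February 2084 has 29 days -> 18 left
March 2084: 18 <= 31 -> lands on March 18

Result: 2084-03-18


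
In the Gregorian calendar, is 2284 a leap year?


Gregorian leap year rule: divisible by 4, but not by 100, unless also by 400.
2284 is divisible by 4 but not 100 -> leap year

Yes


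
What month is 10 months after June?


June is month 6
6 + 10 = 16; wrap: 16 - 12 = 4

April


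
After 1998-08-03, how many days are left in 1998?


Day of year: 215 of 365
Remaining = 365 - 215

150 days


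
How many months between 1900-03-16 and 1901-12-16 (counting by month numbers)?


From March 1900 to December 1901
1 year * 12 = 12 months, plus 9 months = 21

21 months


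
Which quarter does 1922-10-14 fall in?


Month: October (month 10)
Q1: Jan-Mar, Q2: Apr-Jun, Q3: Jul-Sep, Q4: Oct-Dec

Q4


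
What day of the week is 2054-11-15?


Date: November 15, 2054
Anchor: Jan 1, 2054. With p = 2054 - 1 = 2053: (p + p//4 - p//100 + p//400) mod 7 = (2053 + 513 - 20 + 5) mod 7 = 2551 mod 7 = 3 -> Thursday (Mon=0 ... Sun=6)
Days before November (Jan-Oct): 304; offset = 304 + 15 - 1 = 318
Weekday index = (3 + 318) mod 7 = 6

Day of the week: Sunday


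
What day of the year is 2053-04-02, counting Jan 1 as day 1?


Date: April 2, 2053
Days in months 1 through 3: 90
Plus 2 days in April

Day of year: 92


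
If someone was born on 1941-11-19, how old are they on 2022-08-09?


Birth: 1941-11-19
Reference: 2022-08-09
Year difference: 2022 - 1941 = 81
Birthday not yet reached in 2022, subtract 1

80 years old


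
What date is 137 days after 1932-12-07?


Start: 1932-12-07, add 137 days
December 1932 has 31 days: 31 - 7 = 24 days to December 31 -> 113 left
January 1933 has 31 days -> 82 left
February 1933 has 28 days -> 54 left
March 1933 has 31 days -> 23 left
April 1933: 23 <= 30 -> lands on April 23

Result: 1933-04-23


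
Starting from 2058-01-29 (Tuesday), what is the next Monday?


Current: Tuesday
Target: Monday
Days ahead: 6

Next Monday: 2058-02-04


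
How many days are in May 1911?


May 1911

31 days


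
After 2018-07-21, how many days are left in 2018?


Day of year: 202 of 365
Remaining = 365 - 202

163 days


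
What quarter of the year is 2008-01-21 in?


Month: January (month 1)
Q1: Jan-Mar, Q2: Apr-Jun, Q3: Jul-Sep, Q4: Oct-Dec

Q1


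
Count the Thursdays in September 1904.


September 1904 has 30 days
Anchor: Jan 1, 1904. With p = 1904 - 1 = 1903: (p + p//4 - p//100 + p//400) mod 7 = (1903 + 475 - 19 + 4) mod 7 = 2363 mod 7 = 4 -> Friday (Mon=0 ... Sun=6)
Days before September (Jan-Aug): 244; September 1 index = (4 + 244) mod 7 = 3 -> Thursday
First Thursday is September 1
Thursdays: 1, 8, 15, 22, 29

5 Thursdays


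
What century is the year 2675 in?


Century = (year - 1) // 100 + 1
= (2675 - 1) // 100 + 1
= 2674 // 100 + 1
= 26 + 1

27th century


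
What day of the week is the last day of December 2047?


December 2047 has 31 days
Anchor: Jan 1, 2047. With p = 2047 - 1 = 2046: (p + p//4 - p//100 + p//400) mod 7 = (2046 + 511 - 20 + 5) mod 7 = 2542 mod 7 = 1 -> Tuesday (Mon=0 ... Sun=6)
Days before December (Jan-Nov): 334; December 1 index = (1 + 334) mod 7 = 6 -> Sunday
Last day offset: 31 - 1 = 30 days
Weekday index = (6 + 30) mod 7 = 1

Tuesday, December 31


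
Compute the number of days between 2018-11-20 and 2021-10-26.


From 2018-11-20 to 2021-10-26
2018-11-20: days before November = 31 + 28 + 31 + 30 + 31 + 30 + 31 + 31 + 30 + 31 = 304 (2018 is not a leap year); day of year = 304 + 20 = 324
2021-10-26: days before October = 31 + 28 + 31 + 30 + 31 + 30 + 31 + 31 + 30 = 273 (2021 is not a leap year); day of year = 273 + 26 = 299
Rest of 2018: 365 - 324 = 41
Full years 2019 (365), 2020 (366): 731
Total = 41 + 731 + 299 = 1071

1071 days


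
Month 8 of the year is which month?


Month 8 of 12

August


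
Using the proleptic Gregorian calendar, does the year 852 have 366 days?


Gregorian leap year rule: divisible by 4, but not by 100, unless also by 400.
852 is divisible by 4 but not 100 -> leap year

Yes


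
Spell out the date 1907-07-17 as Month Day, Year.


ISO 1907-07-17 parses as year=1907, month=07, day=17
Month 7 -> July

July 17, 1907


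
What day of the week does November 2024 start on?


Target: November 1, 2024
Anchor: Jan 1, 2024. With p = 2024 - 1 = 2023: (p + p//4 - p//100 + p//400) mod 7 = (2023 + 505 - 20 + 5) mod 7 = 2513 mod 7 = 0 -> Monday (Mon=0 ... Sun=6)
Days before November (Jan-Oct): 305 days
Weekday index = (0 + 305) mod 7 = 4

Friday


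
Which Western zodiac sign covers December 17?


Date: December 17
Conventional tropical zodiac dates: Sagittarius from November 22 onward; Capricorn starts December 22
December 17 falls within the Sagittarius range

Sagittarius


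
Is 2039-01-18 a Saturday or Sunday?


Anchor: Jan 1, 2039. With p = 2039 - 1 = 2038: (p + p//4 - p//100 + p//400) mod 7 = (2038 + 509 - 20 + 5) mod 7 = 2532 mod 7 = 5 -> Saturday (Mon=0 ... Sun=6)
Day of year: 18; offset = 17
Weekday index = (5 + 17) mod 7 = 1 -> Tuesday
Weekend days: Saturday, Sunday

No


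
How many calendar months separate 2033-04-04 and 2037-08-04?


From April 2033 to August 2037
4 years * 12 = 48 months, plus 4 months = 52

52 months


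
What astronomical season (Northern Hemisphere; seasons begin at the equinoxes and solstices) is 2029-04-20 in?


Date: April 20
Astronomical Spring (approx.; exact equinox/solstice day varies by year): March 20 to June 20
April 20 falls within the Spring window

Spring


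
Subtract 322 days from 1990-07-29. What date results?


Start: 1990-07-29, subtract 322 days
Back 29 days from July 29 reaches June 30, 1990 -> 293 left
June 1990 has 30 days -> back to May 31, 1990 -> 263 left
May 1990 has 31 days -> back to April 30, 1990 -> 232 left
April 1990 has 30 days -> back to March 31, 1990 -> 202 left
March 1990 has 31 days -> back to February 28, 1990 -> 171 left
February 1990 has 28 days -> back to January 31, 1990 -> 143 left
January 1990 has 31 days -> back to December 31, 1989 -> 112 left
December 1989 has 31 days -> back to November 30, 1989 -> 81 left
November 1989 has 30 days -> back to October 31, 1989 -> 51 left
October 1989 has 31 days -> back to September 30, 1989 -> 20 left
September 1989: 30 - 20 = 10 -> lands on September 10

Result: 1989-09-10
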